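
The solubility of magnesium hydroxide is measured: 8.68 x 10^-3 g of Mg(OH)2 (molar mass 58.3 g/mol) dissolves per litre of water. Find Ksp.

Molar solubility s = (8.68 x 10^-3 g/L) / (58.3 g/mol) = 1.489 × 10^-4 M.
Mg(OH)2(s) ⇌ Mg^2+ + 2 OH^-
If s mol/L of Mg(OH)2 dissolves, [Mg^2+] = s and [OH^-] = 2s.
Ksp = [Mg^2+][OH^-]^2
Substituting: Ksp = s(2s)^2 = 4s^3
With s = 1.489 × 10^-4: Ksp = 1.32 × 10^-11

Ksp = 1.32 x 10^-11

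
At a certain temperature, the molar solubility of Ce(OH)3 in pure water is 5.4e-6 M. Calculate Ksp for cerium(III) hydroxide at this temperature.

Ksp = 2.3 × 10^-20

Ce(OH)3(s) ⇌ Ce^3+(aq) + 3 OH^-(aq)
Let s = molar solubility. Then [Ce^3+] = s and [OH^-] = 3s.
Ksp = [Ce^3+][OH^-]^3
So Ksp = s × (3s)^3 = 27s^4
With s = 5.4 x 10^-6: Ksp = 2.3 × 10^-20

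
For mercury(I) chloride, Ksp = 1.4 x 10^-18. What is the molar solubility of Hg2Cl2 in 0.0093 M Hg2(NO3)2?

Hg2Cl2(s) ⇌ Hg2^2+(aq) + 2 Cl^-(aq)
Ksp = [Hg2^2+][Cl^-]^2
Let s be the molar solubility in this solution. [Hg2^2+] = 0.0093 + s ≈ 0.0093, [Cl^-] = 2s (Ksp is small, so little additional dissolves).
Ksp ≈ 0.0093 × (2s)^2
s = 6.1 × 10^-9 M
Check: s = 6.1 × 10^-9 ≪ 0.0093, so the approximation is valid.

6.1 × 10^-9 M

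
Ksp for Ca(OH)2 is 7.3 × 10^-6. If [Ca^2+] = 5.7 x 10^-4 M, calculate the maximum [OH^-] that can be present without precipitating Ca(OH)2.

Ca(OH)2(s) ⇌ Ca^2+ + 2 OH^-
Ksp = [Ca^2+][OH^-]^2
Precipitation begins when Q = Ksp. With [Ca^2+] = 5.7 x 10^-4 M:
7.3 × 10^-6 = (5.7 x 10^-4) × [OH^-]^2
[OH^-] = (7.3 × 10^-6 / 5.7 x 10^-4)^(1/2) = 1.1 x 10^-1 M

[OH^-] ≈ 1.1 × 10^-1 M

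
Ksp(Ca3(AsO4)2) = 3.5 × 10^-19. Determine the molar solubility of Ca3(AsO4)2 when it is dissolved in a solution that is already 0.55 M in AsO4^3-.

3.5e-7 M

Ca3(AsO4)2(s) ⇌ 3 Ca^2+(aq) + 2 AsO4^3-(aq)
Ksp = [Ca^2+]^3[AsO4^3-]^2
Let s = moles of Ca3(AsO4)2 that dissolve per litre. [Ca^2+] = 3s, [AsO4^3-] = 0.55 + 2s ≈ 0.55 (common-ion effect: AsO4^3- is already 0.55 M).
Ksp ≈ (3s)^3 × (0.55)^2
s = 3.5 × 10^-7 M
Check: 2s = 7.0 x 10^-7 ≪ 0.55, so the approximation is valid.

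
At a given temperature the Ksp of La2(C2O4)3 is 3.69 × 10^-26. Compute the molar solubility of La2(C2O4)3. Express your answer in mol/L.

3.21 x 10^-6 M

La2(C2O4)3(s) <=> 2 La^3+(aq) + 3 C2O4^2-(aq)
Ksp = [La^3+]^2[C2O4^2-]^3
For each mole of La2(C2O4)3 that dissolves: [La^3+] = 2s, [C2O4^2-] = 3s.
So Ksp = (2s)^2 × (3s)^3 = 108s^5
Solving, s = (3.69 × 10^-26/108)^(1/5) = 3.21 x 10^-6 M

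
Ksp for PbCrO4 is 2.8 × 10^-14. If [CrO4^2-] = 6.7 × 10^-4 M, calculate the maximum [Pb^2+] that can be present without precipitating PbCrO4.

[Pb^2+] ≈ 4.2 × 10^-11 M

PbCrO4(s) ⇌ Pb^2+ + CrO4^2-
Ksp = [Pb^2+][CrO4^2-]
Precipitation begins when Q = Ksp. With [CrO4^2-] = 6.7 × 10^-4 M:
2.8 × 10^-14 = (6.7 × 10^-4) × [Pb^2+]
[Pb^2+] = (2.8 × 10^-14 / 6.7 × 10^-4) = 4.2 × 10^-11 M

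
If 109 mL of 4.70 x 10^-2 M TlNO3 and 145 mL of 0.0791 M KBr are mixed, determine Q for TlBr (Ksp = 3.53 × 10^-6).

9.11e-4

Total volume = 109 + 145 = 254 mL.
[Tl^+] = 4.70 × 10^-2 × (109/254) = 2.017 x 10^-2 M
[Br^-] = 7.91 × 10^-2 × (145/254) = 4.516 × 10^-2 M
TlBr(s) ⇌ Tl^+(aq) + Br^-(aq), so Q = [Tl^+][Br^-]
Q = (2.017 x 10^-2)(4.516 × 10^-2) = 9.11 x 10^-4
Q > Ksp, so TlBr will precipitate.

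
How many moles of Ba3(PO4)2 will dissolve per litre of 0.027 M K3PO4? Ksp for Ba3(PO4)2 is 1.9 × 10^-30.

s = 4.6 × 10^-10 M

Ba3(PO4)2(s) ⇌ 3 Ba^2+(aq) + 2 PO4^3-(aq)
Ksp = [Ba^2+]^3[PO4^3-]^2
Let s be the molar solubility in this solution. [Ba^2+] = 3s, [PO4^3-] = 0.027 + 2s ≈ 0.027 (common-ion effect: PO4^3- is already 0.027 M).
Ksp ≈ (3s)^3 × (0.027)^2
s = 4.6 × 10^-10 M
Check: 2s = 9.2 x 10^-10 ≪ 0.027, so the approximation is valid.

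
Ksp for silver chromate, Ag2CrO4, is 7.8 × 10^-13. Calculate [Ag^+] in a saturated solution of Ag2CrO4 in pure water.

Ag2CrO4(s) ⇌ 2 Ag^+(aq) + CrO4^2-(aq)
Ksp = [Ag^+]^2[CrO4^2-]
Let s = molar solubility. Then [Ag^+] = 2s and [CrO4^2-] = s.
Ksp = (2s)^2s = 4s^3
s = (7.8 × 10^-13 / 4)^(1/3) = 5.80 × 10^-5 M
[Ag^+] = 2s = 1.2 × 10^-4 M

[Ag^+] ≈ 1.2e-4 M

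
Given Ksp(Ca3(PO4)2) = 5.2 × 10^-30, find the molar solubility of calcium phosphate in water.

s ≈ 5.5e-7 M

Ca3(PO4)2(s) ⇌ 3 Ca^2+(aq) + 2 PO4^3-(aq)
Ksp = [Ca^2+]^3[PO4^3-]^2
With molar solubility s: [Ca^2+] = 3s, [PO4^3-] = 2s.
Substituting: Ksp = (3s)^3(2s)^2 = 108s^5
Solving, s = (5.2 × 10^-30/108)^(1/5) = 5.5 x 10^-7 M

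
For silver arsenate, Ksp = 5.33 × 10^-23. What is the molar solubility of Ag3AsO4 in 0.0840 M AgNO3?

s ≈ 8.99 x 10^-20 M

Ag3AsO4(s) ⇌ 3 Ag^+ + AsO4^3-
Ksp = [Ag^+]^3[AsO4^3-]
Let s be the molar solubility in this solution. [Ag^+] = 0.0840 + 3s ≈ 0.0840, [AsO4^3-] = s (since Ag^+ from AgNO3 dominates).
Ksp ≈ (0.0840)^3 × s
s = 8.99 × 10^-20 M
Check: 3s = 2.7 × 10^-19 ≪ 0.0840, so the approximation is valid.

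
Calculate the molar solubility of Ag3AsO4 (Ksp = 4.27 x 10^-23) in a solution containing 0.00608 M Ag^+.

Ag3AsO4(s) ⇌ 3 Ag^+(aq) + AsO4^3-(aq)
Ksp = [Ag^+]^3[AsO4^3-]
Let s be the molar solubility in this solution. [Ag^+] = 0.00608 + 3s ≈ 0.00608, [AsO4^3-] = s (Ksp is small, so little additional dissolves).
Ksp ≈ (0.00608)^3 × s
s = 1.90 × 10^-16 M
Check: 3s = 5.7 × 10^-16 ≪ 0.00608, so the approximation is valid.

s ≈ 1.90 x 10^-16 M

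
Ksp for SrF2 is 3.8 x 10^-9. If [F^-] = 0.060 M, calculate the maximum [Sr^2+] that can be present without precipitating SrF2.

[Sr^2+] ≈ 1.1 x 10^-6 M

SrF2(s) ⇌ Sr^2+ + 2 F^-
Ksp = [Sr^2+][F^-]^2
Precipitation begins when Q = Ksp. With [F^-] = 0.060 M:
3.8 x 10^-9 = (0.060)^2 × [Sr^2+]
[Sr^2+] = (3.8 x 10^-9 / 3.60 × 10^-3) = 1.1 × 10^-6 M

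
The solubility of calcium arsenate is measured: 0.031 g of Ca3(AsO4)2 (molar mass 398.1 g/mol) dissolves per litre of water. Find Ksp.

Molar solubility s = (3.1 x 10^-2 g/L) / (398.1 g/mol) = 7.79 x 10^-5 M.
Ca3(AsO4)2(s) ⇌ 3 Ca^2+(aq) + 2 AsO4^3-(aq)
With molar solubility s: [Ca^2+] = 3s, [AsO4^3-] = 2s.
Ksp = [Ca^2+]^3[AsO4^3-]^2
Ksp = (3s)^3(2s)^2 = 108s^5
Ksp = 108 × (7.79 x 10^-5)^5 = 3.1 × 10^-19

Ksp ≈ 3.1 x 10^-19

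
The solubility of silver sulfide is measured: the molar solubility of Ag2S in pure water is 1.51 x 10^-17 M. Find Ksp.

1.38 × 10^-50

Ag2S(s) ⇌ 2 Ag^+(aq) + S^2-(aq)
With molar solubility s: [Ag^+] = 2s, [S^2-] = s.
Ksp = [Ag^+]^2[S^2-]
Ksp = (2s)^2s = 4s^3
With s = 1.51 × 10^-17: Ksp = 1.38 × 10^-50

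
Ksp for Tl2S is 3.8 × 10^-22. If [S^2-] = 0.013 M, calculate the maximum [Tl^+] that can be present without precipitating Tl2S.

1.7e-10 M

Tl2S(s) ⇌ 2 Tl^+ + S^2-
Ksp = [Tl^+]^2[S^2-]
Precipitation begins when Q = Ksp. With [S^2-] = 0.013 M:
3.8 × 10^-22 = (0.013) × [Tl^+]^2
[Tl^+] = (3.8 × 10^-22 / 1.3 x 10^-2)^(1/2) = 1.7 × 10^-10 M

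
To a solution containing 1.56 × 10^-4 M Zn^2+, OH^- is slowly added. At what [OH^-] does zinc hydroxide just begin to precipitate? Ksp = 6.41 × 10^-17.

6.41e-7 M

Zn(OH)2(s) ⇌ Zn^2+(aq) + 2 OH^-(aq)
Ksp = [Zn^2+][OH^-]^2
Precipitation begins when Q = Ksp. With [Zn^2+] = 1.56 × 10^-4 M:
6.41 × 10^-17 = (1.56 × 10^-4) × [OH^-]^2
[OH^-] = (6.41 × 10^-17 / 1.56 x 10^-4)^(1/2) = 6.41 × 10^-7 M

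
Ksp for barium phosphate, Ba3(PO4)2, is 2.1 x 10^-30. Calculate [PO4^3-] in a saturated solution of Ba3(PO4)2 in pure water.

Ba3(PO4)2(s) <=> 3 Ba^2+ + 2 PO4^3-
Ksp = [Ba^2+]^3[PO4^3-]^2
Let s = molar solubility. Then [Ba^2+] = 3s and [PO4^3-] = 2s.
Ksp = (3s)^3(2s)^2 = 108s^5
s = (2.1 x 10^-30 / 108)^(1/5) = 4.55 x 10^-7 M
[PO4^3-] = 2s = 9.1 x 10^-7 M

[PO4^3-] = 9.1 x 10^-7 M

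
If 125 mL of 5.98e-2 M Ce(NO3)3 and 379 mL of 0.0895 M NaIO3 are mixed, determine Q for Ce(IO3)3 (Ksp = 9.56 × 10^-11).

Total volume = 125 + 379 = 504 mL.
[Ce^3+] = 5.98 × 10^-2 × (125/504) = 1.483 × 10^-2 M
[IO3^-] = 8.95 × 10^-2 × (379/504) = 6.730 × 10^-2 M
Ce(IO3)3(s) <=> Ce^3+(aq) + 3 IO3^-(aq), so Q = [Ce^3+][IO3^-]^3
Q = (1.483 × 10^-2)(6.730 × 10^-2)^3 = 4.52 x 10^-6
Q > Ksp, so Ce(IO3)3 will precipitate.

Q = 4.52 x 10^-6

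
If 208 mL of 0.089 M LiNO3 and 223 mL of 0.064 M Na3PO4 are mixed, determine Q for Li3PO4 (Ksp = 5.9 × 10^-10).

2.6 x 10^-6

Total volume = 208 + 223 = 431 mL.
[Li^+] = 8.9 × 10^-2 × (208/431) = 4.30 x 10^-2 M
[PO4^3-] = 6.4 × 10^-2 × (223/431) = 3.31 × 10^-2 M
Li3PO4(s) ⇌ 3 Li^+ + PO4^3-, so Q = [Li^+]^3[PO4^3-]
Q = (4.30 x 10^-2)^3(3.31 x 10^-2) = 2.6 × 10^-6
Q > Ksp, so Li3PO4 will precipitate.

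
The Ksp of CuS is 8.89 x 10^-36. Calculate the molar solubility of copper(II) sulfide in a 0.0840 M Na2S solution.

CuS(s) ⇌ Cu^2+(aq) + S^2-(aq)
Ksp = [Cu^2+][S^2-]
Let s be the molar solubility in this solution. [Cu^2+] = s, [S^2-] = 0.0840 + s ≈ 0.0840 (since S^2- from Na2S dominates).
Ksp ≈ s × 0.0840
s = 1.06 × 10^-34 M
Check: s = 1.1 × 10^-34 ≪ 0.0840, so the approximation is valid.

s = 1.06 × 10^-34 M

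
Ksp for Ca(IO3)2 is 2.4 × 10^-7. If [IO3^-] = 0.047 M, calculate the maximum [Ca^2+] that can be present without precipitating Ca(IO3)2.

Ca(IO3)2(s) ⇌ Ca^2+ + 2 IO3^-
Ksp = [Ca^2+][IO3^-]^2
Precipitation begins when Q = Ksp. With [IO3^-] = 0.047 M:
2.4 × 10^-7 = (0.047)^2 × [Ca^2+]
[Ca^2+] = (2.4 × 10^-7 / 2.21 × 10^-3) = 1.1 x 10^-4 M

[Ca^2+] = 1.1e-4 M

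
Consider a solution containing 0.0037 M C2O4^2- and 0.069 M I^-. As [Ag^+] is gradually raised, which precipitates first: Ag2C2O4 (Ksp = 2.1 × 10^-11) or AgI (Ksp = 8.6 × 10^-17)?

AgI

Precipitation of each salt starts when its ion product equals its Ksp.
For Ag2C2O4: 2.1 × 10^-11 = 0.0037 × [Ag^+]^2  ⇒  [Ag^+] = 7.5 × 10^-5 M.
For AgI: 8.6 × 10^-17 = 0.069 × [Ag^+]  ⇒  [Ag^+] = 1.2 × 10^-15 M.
The salt with the lower threshold [Ag^+] precipitates first: AgI.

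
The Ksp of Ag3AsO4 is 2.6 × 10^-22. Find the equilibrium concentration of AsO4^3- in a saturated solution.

Ag3AsO4(s) <=> 3 Ag^+(aq) + AsO4^3-(aq)
Ksp = [Ag^+]^3[AsO4^3-]
If s mol/L of Ag3AsO4 dissolves, [Ag^+] = 3s and [AsO4^3-] = s.
Ksp = (3s)^3s = 27s^4
Solving, s = (2.6 × 10^-22/27)^(1/4) = 1.76 x 10^-6 M
[AsO4^3-] = s = 1.8 x 10^-6 M

[AsO4^3-] ≈ 1.8e-6 M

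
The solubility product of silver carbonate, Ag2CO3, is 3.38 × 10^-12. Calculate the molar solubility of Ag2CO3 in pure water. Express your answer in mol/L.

Ag2CO3(s) <=> 2 Ag^+ + CO3^2-
Ksp = [Ag^+]^2[CO3^2-]
With molar solubility s: [Ag^+] = 2s, [CO3^2-] = s.
Ksp = (2s)^2s = 4s^3
s^3 = 3.38 × 10^-12 / 4, so s = 9.45 × 10^-5 M

s = 9.45 x 10^-5 M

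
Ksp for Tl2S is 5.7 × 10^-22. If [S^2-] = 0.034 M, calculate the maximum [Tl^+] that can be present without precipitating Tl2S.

Tl2S(s) <=> 2 Tl^+ + S^2-
Ksp = [Tl^+]^2[S^2-]
Precipitation begins when Q = Ksp. With [S^2-] = 0.034 M:
5.7 × 10^-22 = (0.034) × [Tl^+]^2
[Tl^+] = (5.7 × 10^-22 / 3.4 × 10^-2)^(1/2) = 1.3 × 10^-10 M

1.3 × 10^-10 M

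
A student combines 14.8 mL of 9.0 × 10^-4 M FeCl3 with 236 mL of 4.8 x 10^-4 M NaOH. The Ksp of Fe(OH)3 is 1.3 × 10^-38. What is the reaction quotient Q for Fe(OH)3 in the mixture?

4.9e-15

Total volume = 14.8 + 236 = 250.8 mL.
[Fe^3+] = 9.0 x 10^-4 × (14.8/250.8) = 5.31 x 10^-5 M
[OH^-] = 4.8 × 10^-4 × (236/250.8) = 4.52 x 10^-4 M
Fe(OH)3(s) <=> Fe^3+(aq) + 3 OH^-(aq), so Q = [Fe^3+][OH^-]^3
Q = (5.31 × 10^-5)(4.52 x 10^-4)^3 = 4.9 × 10^-15
Q > Ksp, so Fe(OH)3 will precipitate.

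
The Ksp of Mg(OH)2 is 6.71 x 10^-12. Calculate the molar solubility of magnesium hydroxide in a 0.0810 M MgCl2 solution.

s = 4.55 × 10^-6 M

Mg(OH)2(s) <=> Mg^2+ + 2 OH^-
Ksp = [Mg^2+][OH^-]^2
If s mol/L dissolves here, [Mg^2+] = 0.0810 + s ≈ 0.0810, [OH^-] = 2s (Ksp is small, so little additional dissolves).
Ksp ≈ 0.0810 × (2s)^2
s = 4.55 × 10^-6 M
Check: s = 4.6 × 10^-6 ≪ 0.0810, so the approximation is valid.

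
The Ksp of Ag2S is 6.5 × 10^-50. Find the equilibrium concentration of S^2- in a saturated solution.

Ag2S(s) ⇌ 2 Ag^+(aq) + S^2-(aq)
Ksp = [Ag^+]^2[S^2-]
With molar solubility s: [Ag^+] = 2s, [S^2-] = s.
So Ksp = (2s)^2 × s = 4s^3
s = (6.5 × 10^-50 / 4)^(1/3) = 2.53 x 10^-17 M
[S^2-] = s = 2.5 x 10^-17 M

[S^2-] ≈ 2.5 × 10^-17 M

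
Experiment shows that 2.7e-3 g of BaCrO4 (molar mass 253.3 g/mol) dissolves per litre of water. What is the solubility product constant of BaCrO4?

1.1 x 10^-10

Molar solubility s = (2.7 × 10^-3 g/L) / (253.3 g/mol) = 1.07 × 10^-5 M.
BaCrO4(s) ⇌ Ba^2+(aq) + CrO4^2-(aq)
Let s = molar solubility. Then [Ba^2+] = s and [CrO4^2-] = s.
Ksp = [Ba^2+][CrO4^2-]
Ksp = s × s = s^2
With s = 1.07 x 10^-5: Ksp = 1.1 × 10^-10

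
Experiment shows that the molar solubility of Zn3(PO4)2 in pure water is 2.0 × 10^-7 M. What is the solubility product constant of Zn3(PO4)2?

Zn3(PO4)2(s) ⇌ 3 Zn^2+ + 2 PO4^3-
If s mol/L of Zn3(PO4)2 dissolves, [Zn^2+] = 3s and [PO4^3-] = 2s.
Ksp = [Zn^2+]^3[PO4^3-]^2
So Ksp = (3s)^3 × (2s)^2 = 108s^5
With s = 2.0 x 10^-7: Ksp = 3.5 x 10^-32

Ksp ≈ 3.5 × 10^-32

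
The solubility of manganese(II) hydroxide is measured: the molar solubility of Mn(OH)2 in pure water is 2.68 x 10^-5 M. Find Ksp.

Mn(OH)2(s) ⇌ Mn^2+(aq) + 2 OH^-(aq)
If s mol/L of Mn(OH)2 dissolves, [Mn^2+] = s and [OH^-] = 2s.
Ksp = [Mn^2+][OH^-]^2
So Ksp = s × (2s)^2 = 4s^3
Ksp = 4 × (2.68 × 10^-5)^3 = 7.70 x 10^-14

Ksp = 7.70 × 10^-14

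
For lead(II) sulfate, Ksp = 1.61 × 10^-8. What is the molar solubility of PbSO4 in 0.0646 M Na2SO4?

2.49 x 10^-7 M

PbSO4(s) ⇌ Pb^2+(aq) + SO4^2-(aq)
Ksp = [Pb^2+][SO4^2-]
If s mol/L dissolves here, [Pb^2+] = s, [SO4^2-] = 0.0646 + s ≈ 0.0646 (Ksp is small, so little additional dissolves).
Ksp ≈ s × 0.0646
s = 2.49 × 10^-7 M
Check: s = 2.5 × 10^-7 ≪ 0.0646, so the approximation is valid.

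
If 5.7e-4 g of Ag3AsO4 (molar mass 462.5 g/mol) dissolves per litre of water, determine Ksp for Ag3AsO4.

Molar solubility s = (5.7 x 10^-4 g/L) / (462.5 g/mol) = 1.23 x 10^-6 M.
Ag3AsO4(s) ⇌ 3 Ag^+(aq) + AsO4^3-(aq)
With molar solubility s: [Ag^+] = 3s, [AsO4^3-] = s.
Ksp = [Ag^+]^3[AsO4^3-]
Ksp = (3s)^3s = 27s^4
Ksp = 27 × (1.23 × 10^-6)^4 = 6.2 × 10^-23

Ksp ≈ 6.2e-23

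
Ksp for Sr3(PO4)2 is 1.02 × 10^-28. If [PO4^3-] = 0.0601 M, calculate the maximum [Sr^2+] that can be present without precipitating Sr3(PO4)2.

Sr3(PO4)2(s) ⇌ 3 Sr^2+ + 2 PO4^3-
Ksp = [Sr^2+]^3[PO4^3-]^2
Precipitation begins when Q = Ksp. With [PO4^3-] = 0.0601 M:
1.02 × 10^-28 = (0.0601)^2 × [Sr^2+]^3
[Sr^2+] = (1.02 × 10^-28 / 3.612 × 10^-3)^(1/3) = 3.05 × 10^-9 M

[Sr^2+] = 3.05 × 10^-9 M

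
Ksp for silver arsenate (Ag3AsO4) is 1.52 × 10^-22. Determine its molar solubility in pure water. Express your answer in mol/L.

Ag3AsO4(s) ⇌ 3 Ag^+(aq) + AsO4^3-(aq)
Ksp = [Ag^+]^3[AsO4^3-]
Let s = molar solubility. Then [Ag^+] = 3s and [AsO4^3-] = s.
Substituting: Ksp = (3s)^3s = 27s^4
Solving, s = (1.52 × 10^-22/27)^(1/4) = 1.54 x 10^-6 M

s ≈ 1.54e-6 M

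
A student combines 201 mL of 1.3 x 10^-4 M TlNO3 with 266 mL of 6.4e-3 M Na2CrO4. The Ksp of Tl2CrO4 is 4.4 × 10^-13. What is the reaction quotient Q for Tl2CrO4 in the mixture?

1.1 × 10^-11

Total volume = 201 + 266 = 467 mL.
[Tl^+] = 1.3 × 10^-4 × (201/467) = 5.60 × 10^-5 M
[CrO4^2-] = 6.4 × 10^-3 × (266/467) = 3.65 x 10^-3 M
Tl2CrO4(s) ⇌ 2 Tl^+ + CrO4^2-, so Q = [Tl^+]^2[CrO4^2-]
Q = (5.60 × 10^-5)^2(3.65 x 10^-3) = 1.1 × 10^-11
Q > Ksp, so Tl2CrO4 will precipitate.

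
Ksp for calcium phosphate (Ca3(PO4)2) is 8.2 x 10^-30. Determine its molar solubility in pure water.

Ca3(PO4)2(s) ⇌ 3 Ca^2+ + 2 PO4^3-
Ksp = [Ca^2+]^3[PO4^3-]^2
If s mol/L of Ca3(PO4)2 dissolves, [Ca^2+] = 3s and [PO4^3-] = 2s.
So Ksp = (3s)^3 × (2s)^2 = 108s^5
s = (8.2 x 10^-30 / 108)^(1/5) = 6.0 × 10^-7 M

6.0 × 10^-7 M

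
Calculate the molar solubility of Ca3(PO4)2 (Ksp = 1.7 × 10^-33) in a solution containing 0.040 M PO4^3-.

s = 3.4e-11 M

Ca3(PO4)2(s) ⇌ 3 Ca^2+ + 2 PO4^3-
Ksp = [Ca^2+]^3[PO4^3-]^2
Let s be the molar solubility in this solution. [Ca^2+] = 3s, [PO4^3-] = 0.040 + 2s ≈ 0.040 (common-ion effect: PO4^3- is already 0.040 M).
Ksp ≈ (3s)^3 × (0.040)^2
s = 3.4 × 10^-11 M
Check: 2s = 6.8 × 10^-11 ≪ 0.040, so the approximation is valid.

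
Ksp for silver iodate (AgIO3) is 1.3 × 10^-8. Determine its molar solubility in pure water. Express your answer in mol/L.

AgIO3(s) <=> Ag^+(aq) + IO3^-(aq)
Ksp = [Ag^+][IO3^-]
If s mol/L of AgIO3 dissolves, [Ag^+] = s and [IO3^-] = s.
Ksp = s^2
s = (1.3 × 10^-8)^(1/2) = 1.1 × 10^-4 M

s ≈ 1.1 × 10^-4 M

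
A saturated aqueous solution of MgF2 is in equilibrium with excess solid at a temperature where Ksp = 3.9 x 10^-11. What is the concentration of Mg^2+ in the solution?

[Mg^2+] ≈ 2.1 × 10^-4 M

MgF2(s) ⇌ Mg^2+(aq) + 2 F^-(aq)
Ksp = [Mg^2+][F^-]^2
If s mol/L of MgF2 dissolves, [Mg^2+] = s and [F^-] = 2s.
Ksp = s(2s)^2 = 4s^3
s = (3.9 x 10^-11 / 4)^(1/3) = 2.14 x 10^-4 M
[Mg^2+] = s = 2.1 x 10^-4 M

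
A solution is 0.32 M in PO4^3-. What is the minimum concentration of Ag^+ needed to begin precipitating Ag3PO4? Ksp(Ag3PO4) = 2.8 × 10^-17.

Ag3PO4(s) ⇌ 3 Ag^+ + PO4^3-
Ksp = [Ag^+]^3[PO4^3-]
Precipitation begins when Q = Ksp. With [PO4^3-] = 0.32 M:
2.8 × 10^-17 = (0.32) × [Ag^+]^3
[Ag^+] = (2.8 × 10^-17 / 3.2 × 10^-1)^(1/3) = 4.4 x 10^-6 M

[Ag^+] ≈ 4.4 x 10^-6 M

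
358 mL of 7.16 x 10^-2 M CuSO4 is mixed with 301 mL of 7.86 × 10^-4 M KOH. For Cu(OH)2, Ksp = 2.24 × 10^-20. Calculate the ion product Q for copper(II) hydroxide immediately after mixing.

Q = 5.01 × 10^-9

Total volume = 358 + 301 = 659 mL.
[Cu^2+] = 7.16 × 10^-2 × (358/659) = 3.890 x 10^-2 M
[OH^-] = 7.86 x 10^-4 × (301/659) = 3.590 × 10^-4 M
Cu(OH)2(s) <=> Cu^2+ + 2 OH^-, so Q = [Cu^2+][OH^-]^2
Q = (3.890 × 10^-2)(3.590 × 10^-4)^2 = 5.01 × 10^-9
Q > Ksp, so Cu(OH)2 will precipitate.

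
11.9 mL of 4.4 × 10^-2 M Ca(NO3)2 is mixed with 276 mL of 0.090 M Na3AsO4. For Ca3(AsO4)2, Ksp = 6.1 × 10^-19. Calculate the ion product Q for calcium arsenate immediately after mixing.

Q ≈ 4.5 × 10^-11

Total volume = 11.9 + 276 = 287.9 mL.
[Ca^2+] = 4.4 × 10^-2 × (11.9/287.9) = 1.82 × 10^-3 M
[AsO4^3-] = 9.0 × 10^-2 × (276/287.9) = 8.63 × 10^-2 M
Ca3(AsO4)2(s) <=> 3 Ca^2+ + 2 AsO4^3-, so Q = [Ca^2+]^3[AsO4^3-]^2
Q = (1.82 × 10^-3)^3(8.63 x 10^-2)^2 = 4.5 x 10^-11
Q > Ksp, so Ca3(AsO4)2 will precipitate.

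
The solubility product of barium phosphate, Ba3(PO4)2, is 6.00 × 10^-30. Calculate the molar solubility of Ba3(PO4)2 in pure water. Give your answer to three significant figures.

s = 5.61e-7 M

Ba3(PO4)2(s) ⇌ 3 Ba^2+(aq) + 2 PO4^3-(aq)
Ksp = [Ba^2+]^3[PO4^3-]^2
Let s = molar solubility. Then [Ba^2+] = 3s and [PO4^3-] = 2s.
Substituting: Ksp = (3s)^3(2s)^2 = 108s^5
s = (6.00 × 10^-30 / 108)^(1/5) = 5.61 × 10^-7 M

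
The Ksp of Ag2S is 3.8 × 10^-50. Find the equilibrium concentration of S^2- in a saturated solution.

Ag2S(s) <=> 2 Ag^+ + S^2-
Ksp = [Ag^+]^2[S^2-]
Let s = molar solubility. Then [Ag^+] = 2s and [S^2-] = s.
So Ksp = (2s)^2 × s = 4s^3
Solving, s = (3.8 × 10^-50/4)^(1/3) = 2.12 × 10^-17 M
[S^2-] = s = 2.1 × 10^-17 M

[S^2-] ≈ 2.1e-17 M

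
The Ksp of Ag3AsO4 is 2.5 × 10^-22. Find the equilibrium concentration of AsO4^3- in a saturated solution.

[AsO4^3-] ≈ 1.7e-6 M

Ag3AsO4(s) ⇌ 3 Ag^+(aq) + AsO4^3-(aq)
Ksp = [Ag^+]^3[AsO4^3-]
Let s = molar solubility. Then [Ag^+] = 3s and [AsO4^3-] = s.
So Ksp = (3s)^3 × s = 27s^4
s^4 = 2.5 × 10^-22 / 27, so s = 1.74 x 10^-6 M
[AsO4^3-] = s = 1.7 × 10^-6 M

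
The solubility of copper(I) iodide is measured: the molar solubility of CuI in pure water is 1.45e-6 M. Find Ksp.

Ksp ≈ 2.10 × 10^-12

CuI(s) <=> Cu^+(aq) + I^-(aq)
Let s = molar solubility. Then [Cu^+] = s and [I^-] = s.
Ksp = [Cu^+][I^-]
Ksp = s × s = s^2
Ksp = (1.45 x 10^-6)^2 = 2.10 × 10^-12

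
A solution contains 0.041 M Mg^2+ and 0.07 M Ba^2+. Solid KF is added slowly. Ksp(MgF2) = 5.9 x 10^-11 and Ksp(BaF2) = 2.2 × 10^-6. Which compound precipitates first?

MgF2

Precipitation of each salt starts when its ion product equals its Ksp.
For MgF2: 5.9 x 10^-11 = 0.041 × [F^-]^2  ⇒  [F^-] = 3.8 × 10^-5 M.
For BaF2: 2.2 × 10^-6 = 0.07 × [F^-]^2  ⇒  [F^-] = 5.6 × 10^-3 M.
The salt with the lower threshold [F^-] precipitates first: MgF2.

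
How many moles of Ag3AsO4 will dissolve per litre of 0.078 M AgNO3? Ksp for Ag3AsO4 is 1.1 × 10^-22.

2.3 × 10^-19 M

Ag3AsO4(s) ⇌ 3 Ag^+(aq) + AsO4^3-(aq)
Ksp = [Ag^+]^3[AsO4^3-]
Let s = moles of Ag3AsO4 that dissolve per litre. [Ag^+] = 0.078 + 3s ≈ 0.078, [AsO4^3-] = s (since Ag^+ from AgNO3 dominates).
Ksp ≈ (0.078)^3 × s
s = 2.3 × 10^-19 M
Check: 3s = 7.0 x 10^-19 ≪ 0.078, so the approximation is valid.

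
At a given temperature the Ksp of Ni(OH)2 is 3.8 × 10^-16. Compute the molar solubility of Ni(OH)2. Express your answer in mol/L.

s = 4.6 × 10^-6 M

Ni(OH)2(s) ⇌ Ni^2+(aq) + 2 OH^-(aq)
Ksp = [Ni^2+][OH^-]^2
Let s = molar solubility. Then [Ni^2+] = s and [OH^-] = 2s.
Ksp = s(2s)^2 = 4s^3
s = (3.8 × 10^-16 / 4)^(1/3) = 4.6 × 10^-6 M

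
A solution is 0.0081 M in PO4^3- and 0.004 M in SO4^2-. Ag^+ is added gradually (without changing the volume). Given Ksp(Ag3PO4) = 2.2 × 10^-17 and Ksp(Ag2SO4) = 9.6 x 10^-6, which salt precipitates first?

Ag3PO4

Precipitation of each salt starts when its ion product equals its Ksp.
For Ag3PO4: 2.2 × 10^-17 = 0.0081 × [Ag^+]^3  ⇒  [Ag^+] = 1.4 × 10^-5 M.
For Ag2SO4: 9.6 x 10^-6 = 0.004 × [Ag^+]^2  ⇒  [Ag^+] = 4.9 × 10^-2 M.
The salt with the lower threshold [Ag^+] precipitates first: Ag3PO4.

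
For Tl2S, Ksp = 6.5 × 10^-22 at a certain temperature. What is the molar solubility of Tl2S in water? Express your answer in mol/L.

Tl2S(s) ⇌ 2 Tl^+ + S^2-
Ksp = [Tl^+]^2[S^2-]
Let s = molar solubility. Then [Tl^+] = 2s and [S^2-] = s.
Ksp = (2s)^2s = 4s^3
Solving, s = (6.5 × 10^-22/4)^(1/3) = 5.5 × 10^-8 M

s = 5.5 × 10^-8 M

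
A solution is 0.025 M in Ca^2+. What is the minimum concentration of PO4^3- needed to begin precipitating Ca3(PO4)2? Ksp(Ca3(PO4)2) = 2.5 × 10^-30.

4.0 x 10^-13 M

Ca3(PO4)2(s) ⇌ 3 Ca^2+ + 2 PO4^3-
Ksp = [Ca^2+]^3[PO4^3-]^2
Precipitation begins when Q = Ksp. With [Ca^2+] = 0.025 M:
2.5 × 10^-30 = (0.025)^3 × [PO4^3-]^2
[PO4^3-] = (2.5 × 10^-30 / 1.56 × 10^-5)^(1/2) = 4.0 × 10^-13 M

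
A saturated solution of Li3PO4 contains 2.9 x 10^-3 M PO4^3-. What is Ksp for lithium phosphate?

Ksp ≈ 1.9 x 10^-9

Li3PO4(s) ⇌ 3 Li^+(aq) + PO4^3-(aq)
Stoichiometry gives [Li^+] = (3/1)[PO4^3-] = 8.70 x 10^-3 M.
Ksp = [Li^+]^3[PO4^3-]
Ksp = (8.70 x 10^-3)^3 × 2.9 x 10^-3 = 1.9 × 10^-9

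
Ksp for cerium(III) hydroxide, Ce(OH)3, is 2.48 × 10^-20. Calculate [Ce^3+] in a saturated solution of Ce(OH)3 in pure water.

Ce(OH)3(s) ⇌ Ce^3+(aq) + 3 OH^-(aq)
Ksp = [Ce^3+][OH^-]^3
For each mole of Ce(OH)3 that dissolves: [Ce^3+] = s, [OH^-] = 3s.
Ksp = s(3s)^3 = 27s^4
s = (2.48 × 10^-20 / 27)^(1/4) = 5.505 × 10^-6 M
[Ce^3+] = s = 5.51 × 10^-6 M

[Ce^3+] = 5.51 x 10^-6 M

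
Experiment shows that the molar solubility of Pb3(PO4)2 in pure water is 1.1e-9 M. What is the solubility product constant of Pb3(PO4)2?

1.7e-43

Pb3(PO4)2(s) ⇌ 3 Pb^2+ + 2 PO4^3-
With molar solubility s: [Pb^2+] = 3s, [PO4^3-] = 2s.
Ksp = [Pb^2+]^3[PO4^3-]^2
Substituting: Ksp = (3s)^3(2s)^2 = 108s^5
With s = 1.1 × 10^-9: Ksp = 1.7 × 10^-43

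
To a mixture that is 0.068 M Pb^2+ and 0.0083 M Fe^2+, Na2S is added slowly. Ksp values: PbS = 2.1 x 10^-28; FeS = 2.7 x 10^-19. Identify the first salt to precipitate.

PbS

Each salt begins to precipitate when Q = Ksp, i.e. when [S^2-] reaches its threshold.
For PbS: 2.1 x 10^-28 = 0.068 × [S^2-]  ⇒  [S^2-] = 3.1 × 10^-27 M.
For FeS: 2.7 x 10^-19 = 0.0083 × [S^2-]  ⇒  [S^2-] = 3.3 × 10^-17 M.
The salt with the lower threshold [S^2-] precipitates first: PbS.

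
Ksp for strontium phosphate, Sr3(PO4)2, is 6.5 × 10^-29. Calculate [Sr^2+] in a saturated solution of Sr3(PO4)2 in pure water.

[Sr^2+] = 2.7 × 10^-6 M

Sr3(PO4)2(s) <=> 3 Sr^2+ + 2 PO4^3-
Ksp = [Sr^2+]^3[PO4^3-]^2
With molar solubility s: [Sr^2+] = 3s, [PO4^3-] = 2s.
So Ksp = (3s)^3 × (2s)^2 = 108s^5
s^5 = 6.5 × 10^-29 / 108, so s = 9.03 × 10^-7 M
[Sr^2+] = 3s = 2.7 × 10^-6 M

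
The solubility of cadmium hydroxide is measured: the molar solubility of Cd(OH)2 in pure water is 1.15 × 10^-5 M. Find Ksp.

6.08e-15

Cd(OH)2(s) <=> Cd^2+ + 2 OH^-
For each mole of Cd(OH)2 that dissolves: [Cd^2+] = s, [OH^-] = 2s.
Ksp = [Cd^2+][OH^-]^2
Ksp = s(2s)^2 = 4s^3
Ksp = 4 × (1.15 × 10^-5)^3 = 6.08 × 10^-15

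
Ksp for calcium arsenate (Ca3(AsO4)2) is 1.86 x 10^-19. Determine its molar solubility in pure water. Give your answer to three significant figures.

7.03 x 10^-5 M

Ca3(AsO4)2(s) ⇌ 3 Ca^2+(aq) + 2 AsO4^3-(aq)
Ksp = [Ca^2+]^3[AsO4^3-]^2
With molar solubility s: [Ca^2+] = 3s, [AsO4^3-] = 2s.
Substituting: Ksp = (3s)^3(2s)^2 = 108s^5
s = (1.86 x 10^-19 / 108)^(1/5) = 7.03 × 10^-5 M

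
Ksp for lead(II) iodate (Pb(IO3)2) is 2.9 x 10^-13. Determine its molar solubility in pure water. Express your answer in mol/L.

s = 4.2e-5 M

Pb(IO3)2(s) ⇌ Pb^2+ + 2 IO3^-
Ksp = [Pb^2+][IO3^-]^2
For each mole of Pb(IO3)2 that dissolves: [Pb^2+] = s, [IO3^-] = 2s.
So Ksp = s × (2s)^2 = 4s^3
s = (2.9 x 10^-13 / 4)^(1/3) = 4.2 × 10^-5 M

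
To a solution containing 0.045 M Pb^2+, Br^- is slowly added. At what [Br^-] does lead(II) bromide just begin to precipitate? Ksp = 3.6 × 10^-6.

[Br^-] = 8.9 x 10^-3 M

PbBr2(s) ⇌ Pb^2+(aq) + 2 Br^-(aq)
Ksp = [Pb^2+][Br^-]^2
Precipitation begins when Q = Ksp. With [Pb^2+] = 0.045 M:
3.6 × 10^-6 = (0.045) × [Br^-]^2
[Br^-] = (3.6 × 10^-6 / 4.5 x 10^-2)^(1/2) = 8.9 × 10^-3 M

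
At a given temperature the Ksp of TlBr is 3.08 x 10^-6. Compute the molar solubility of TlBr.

s ≈ 1.75 × 10^-3 M

TlBr(s) ⇌ Tl^+ + Br^-
Ksp = [Tl^+][Br^-]
Let s = molar solubility. Then [Tl^+] = s and [Br^-] = s.
Ksp = (s)(s) = s^2
s = √(3.08 x 10^-6) = 1.75 × 10^-3 M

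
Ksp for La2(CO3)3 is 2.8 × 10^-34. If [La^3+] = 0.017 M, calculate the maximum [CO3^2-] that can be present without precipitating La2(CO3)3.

[CO3^2-] = 9.9 x 10^-11 M

La2(CO3)3(s) ⇌ 2 La^3+(aq) + 3 CO3^2-(aq)
Ksp = [La^3+]^2[CO3^2-]^3
Precipitation begins when Q = Ksp. With [La^3+] = 0.017 M:
2.8 × 10^-34 = (0.017)^2 × [CO3^2-]^3
[CO3^2-] = (2.8 × 10^-34 / 2.89 × 10^-4)^(1/3) = 9.9 x 10^-11 M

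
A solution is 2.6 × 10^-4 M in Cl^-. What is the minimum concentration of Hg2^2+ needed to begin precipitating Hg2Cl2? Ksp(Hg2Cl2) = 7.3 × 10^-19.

Hg2Cl2(s) ⇌ Hg2^2+ + 2 Cl^-
Ksp = [Hg2^2+][Cl^-]^2
Precipitation begins when Q = Ksp. With [Cl^-] = 2.6 × 10^-4 M:
7.3 × 10^-19 = (2.6 × 10^-4)^2 × [Hg2^2+]
[Hg2^2+] = (7.3 × 10^-19 / 6.76 x 10^-8) = 1.1 x 10^-11 M

[Hg2^2+] = 1.1e-11 M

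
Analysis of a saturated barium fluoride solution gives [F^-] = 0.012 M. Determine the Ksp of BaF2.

Ksp ≈ 8.6e-7

BaF2(s) ⇌ Ba^2+ + 2 F^-
Stoichiometry gives [Ba^2+] = (1/2)[F^-] = 6.00 x 10^-3 M.
Ksp = [Ba^2+][F^-]^2
Ksp = 6.00 × 10^-3 × (1.2 × 10^-2)^2 = 8.6 × 10^-7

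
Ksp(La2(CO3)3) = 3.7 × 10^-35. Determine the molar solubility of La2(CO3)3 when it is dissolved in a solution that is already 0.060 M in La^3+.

La2(CO3)3(s) ⇌ 2 La^3+ + 3 CO3^2-
Ksp = [La^3+]^2[CO3^2-]^3
If s mol/L dissolves here, [La^3+] = 0.060 + 2s ≈ 0.060, [CO3^2-] = 3s (Ksp is small, so little additional dissolves).
Ksp ≈ (0.060)^2 × (3s)^3
s = 7.2 × 10^-12 M
Check: 2s = 1.4 × 10^-11 ≪ 0.060, so the approximation is valid.

s ≈ 7.2e-12 M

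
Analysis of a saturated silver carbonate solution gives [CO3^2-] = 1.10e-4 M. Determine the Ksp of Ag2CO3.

5.32e-12

Ag2CO3(s) ⇌ 2 Ag^+ + CO3^2-
Stoichiometry gives [Ag^+] = (2/1)[CO3^2-] = 2.200 × 10^-4 M.
Ksp = [Ag^+]^2[CO3^2-]
Ksp = (2.200 x 10^-4)^2 × 1.10 × 10^-4 = 5.32 × 10^-12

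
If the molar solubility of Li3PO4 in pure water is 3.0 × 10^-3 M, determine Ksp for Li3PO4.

Ksp ≈ 2.2e-9

Li3PO4(s) ⇌ 3 Li^+(aq) + PO4^3-(aq)
Let s = molar solubility. Then [Li^+] = 3s and [PO4^3-] = s.
Ksp = [Li^+]^3[PO4^3-]
So Ksp = (3s)^3 × s = 27s^4
With s = 3.0 × 10^-3: Ksp = 2.2 x 10^-9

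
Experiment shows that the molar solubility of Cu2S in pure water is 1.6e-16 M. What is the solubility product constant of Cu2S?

Cu2S(s) ⇌ 2 Cu^+ + S^2-
For each mole of Cu2S that dissolves: [Cu^+] = 2s, [S^2-] = s.
Ksp = [Cu^+]^2[S^2-]
Ksp = (2s)^2s = 4s^3
With s = 1.6 x 10^-16: Ksp = 1.6 × 10^-47

1.6e-47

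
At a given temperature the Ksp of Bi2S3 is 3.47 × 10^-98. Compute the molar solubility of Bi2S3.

Bi2S3(s) ⇌ 2 Bi^3+(aq) + 3 S^2-(aq)
Ksp = [Bi^3+]^2[S^2-]^3
If s mol/L of Bi2S3 dissolves, [Bi^3+] = 2s and [S^2-] = 3s.
Substituting: Ksp = (2s)^2(3s)^3 = 108s^5
s = (3.47 × 10^-98 / 108)^(1/5) = 1.26 × 10^-20 M

s = 1.26 × 10^-20 M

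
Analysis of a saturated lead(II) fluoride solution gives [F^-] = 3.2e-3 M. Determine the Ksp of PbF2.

1.6e-8

PbF2(s) <=> Pb^2+ + 2 F^-
Stoichiometry gives [Pb^2+] = (1/2)[F^-] = 1.60 × 10^-3 M.
Ksp = [Pb^2+][F^-]^2
Ksp = 1.60 x 10^-3 × (3.2 × 10^-3)^2 = 1.6 × 10^-8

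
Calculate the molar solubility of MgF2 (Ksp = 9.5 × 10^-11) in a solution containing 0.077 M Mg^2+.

s ≈ 1.8 × 10^-5 M

MgF2(s) ⇌ Mg^2+ + 2 F^-
Ksp = [Mg^2+][F^-]^2
Let s be the molar solubility in this solution. [Mg^2+] = 0.077 + s ≈ 0.077, [F^-] = 2s (since the Mg^2+ already present dominates).
Ksp ≈ 0.077 × (2s)^2
s = 1.8 × 10^-5 M
Check: s = 1.8 x 10^-5 ≪ 0.077, so the approximation is valid.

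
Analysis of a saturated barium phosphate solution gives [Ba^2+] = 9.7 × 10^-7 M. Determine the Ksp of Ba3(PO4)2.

Ba3(PO4)2(s) ⇌ 3 Ba^2+ + 2 PO4^3-
Stoichiometry gives [PO4^3-] = (2/3)[Ba^2+] = 6.47 × 10^-7 M.
Ksp = [Ba^2+]^3[PO4^3-]^2
Ksp = (9.7 x 10^-7)^3 × (6.47 × 10^-7)^2 = 3.8 x 10^-31

3.8e-31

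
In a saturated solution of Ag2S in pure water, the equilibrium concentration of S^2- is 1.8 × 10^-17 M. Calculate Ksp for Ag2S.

Ag2S(s) <=> 2 Ag^+ + S^2-
Stoichiometry gives [Ag^+] = (2/1)[S^2-] = 3.60 x 10^-17 M.
Ksp = [Ag^+]^2[S^2-]
Ksp = (3.60 × 10^-17)^2 × 1.8 × 10^-17 = 2.3 × 10^-50

Ksp ≈ 2.3 × 10^-50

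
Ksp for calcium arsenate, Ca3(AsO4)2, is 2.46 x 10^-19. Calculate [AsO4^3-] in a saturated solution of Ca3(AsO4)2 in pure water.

Ca3(AsO4)2(s) ⇌ 3 Ca^2+(aq) + 2 AsO4^3-(aq)
Ksp = [Ca^2+]^3[AsO4^3-]^2
Let s = molar solubility. Then [Ca^2+] = 3s and [AsO4^3-] = 2s.
So Ksp = (3s)^3 × (2s)^2 = 108s^5
Solving, s = (2.46 x 10^-19/108)^(1/5) = 7.439 × 10^-5 M
[AsO4^3-] = 2s = 1.49 x 10^-4 M

[AsO4^3-] = 1.49 × 10^-4 M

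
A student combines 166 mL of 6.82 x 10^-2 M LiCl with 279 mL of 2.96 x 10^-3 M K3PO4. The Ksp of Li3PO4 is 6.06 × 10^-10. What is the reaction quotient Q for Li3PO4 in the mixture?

Total volume = 166 + 279 = 445 mL.
[Li^+] = 6.82 × 10^-2 × (166/445) = 2.544 × 10^-2 M
[PO4^3-] = 2.96 × 10^-3 × (279/445) = 1.856 x 10^-3 M
Li3PO4(s) ⇌ 3 Li^+ + PO4^3-, so Q = [Li^+]^3[PO4^3-]
Q = (2.544 × 10^-2)^3(1.856 × 10^-3) = 3.06 × 10^-8
Q > Ksp, so Li3PO4 will precipitate.

Q ≈ 3.06e-8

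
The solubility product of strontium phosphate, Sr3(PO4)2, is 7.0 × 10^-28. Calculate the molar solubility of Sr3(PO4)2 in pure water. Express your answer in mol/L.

s ≈ 1.5 × 10^-6 M

Sr3(PO4)2(s) ⇌ 3 Sr^2+ + 2 PO4^3-
Ksp = [Sr^2+]^3[PO4^3-]^2
With molar solubility s: [Sr^2+] = 3s, [PO4^3-] = 2s.
Substituting: Ksp = (3s)^3(2s)^2 = 108s^5
s = (7.0 × 10^-28 / 108)^(1/5) = 1.5 × 10^-6 M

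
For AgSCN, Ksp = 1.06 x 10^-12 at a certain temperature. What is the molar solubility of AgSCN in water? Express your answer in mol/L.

AgSCN(s) ⇌ Ag^+(aq) + SCN^-(aq)
Ksp = [Ag^+][SCN^-]
If s mol/L of AgSCN dissolves, [Ag^+] = s and [SCN^-] = s.
Ksp = s^2
s = (1.06 x 10^-12)^(1/2) = 1.03 × 10^-6 M

s ≈ 1.03e-6 M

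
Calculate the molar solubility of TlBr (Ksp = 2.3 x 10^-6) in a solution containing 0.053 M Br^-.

4.3e-5 M

TlBr(s) ⇌ Tl^+ + Br^-
Ksp = [Tl^+][Br^-]
Let s = moles of TlBr that dissolve per litre. [Tl^+] = s, [Br^-] = 0.053 + s ≈ 0.053 (Ksp is small, so little additional dissolves).
Ksp ≈ s × 0.053
s = 4.3 × 10^-5 M
Check: s = 4.3 x 10^-5 ≪ 0.053, so the approximation is valid.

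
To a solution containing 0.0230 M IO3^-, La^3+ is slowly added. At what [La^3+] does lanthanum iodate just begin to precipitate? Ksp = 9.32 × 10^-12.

[La^3+] = 7.66 x 10^-7 M

La(IO3)3(s) ⇌ La^3+ + 3 IO3^-
Ksp = [La^3+][IO3^-]^3
Precipitation begins when Q = Ksp. With [IO3^-] = 0.0230 M:
9.32 × 10^-12 = (0.0230)^3 × [La^3+]
[La^3+] = (9.32 × 10^-12 / 1.217 x 10^-5) = 7.66 x 10^-7 M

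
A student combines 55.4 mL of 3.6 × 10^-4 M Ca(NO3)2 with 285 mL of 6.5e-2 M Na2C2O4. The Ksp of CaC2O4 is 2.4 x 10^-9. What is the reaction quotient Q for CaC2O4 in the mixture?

Total volume = 55.4 + 285 = 340.4 mL.
[Ca^2+] = 3.6 x 10^-4 × (55.4/340.4) = 5.86 × 10^-5 M
[C2O4^2-] = 6.5 × 10^-2 × (285/340.4) = 5.44 × 10^-2 M
CaC2O4(s) <=> Ca^2+(aq) + C2O4^2-(aq), so Q = [Ca^2+][C2O4^2-]
Q = (5.86 x 10^-5)(5.44 × 10^-2) = 3.2 × 10^-6
Q > Ksp, so CaC2O4 will precipitate.

3.2 × 10^-6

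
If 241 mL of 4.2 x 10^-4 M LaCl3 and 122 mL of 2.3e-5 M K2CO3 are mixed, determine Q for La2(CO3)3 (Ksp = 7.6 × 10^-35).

Q ≈ 3.6 × 10^-23

Total volume = 241 + 122 = 363 mL.
[La^3+] = 4.2 × 10^-4 × (241/363) = 2.79 × 10^-4 M
[CO3^2-] = 2.3 x 10^-5 × (122/363) = 7.73 × 10^-6 M
La2(CO3)3(s) ⇌ 2 La^3+ + 3 CO3^2-, so Q = [La^3+]^2[CO3^2-]^3
Q = (2.79 × 10^-4)^2(7.73 × 10^-6)^3 = 3.6 × 10^-23
Q > Ksp, so La2(CO3)3 will precipitate.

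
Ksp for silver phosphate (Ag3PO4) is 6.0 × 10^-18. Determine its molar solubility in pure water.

s ≈ 2.2 × 10^-5 M

Ag3PO4(s) ⇌ 3 Ag^+(aq) + PO4^3-(aq)
Ksp = [Ag^+]^3[PO4^3-]
Let s = molar solubility. Then [Ag^+] = 3s and [PO4^3-] = s.
Substituting: Ksp = (3s)^3s = 27s^4
s = (6.0 × 10^-18 / 27)^(1/4) = 2.2 x 10^-5 M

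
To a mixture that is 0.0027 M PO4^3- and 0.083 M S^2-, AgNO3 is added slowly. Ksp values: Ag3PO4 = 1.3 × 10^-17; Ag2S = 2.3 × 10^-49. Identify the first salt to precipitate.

Each salt begins to precipitate when Q = Ksp, i.e. when [Ag^+] reaches its threshold.
For Ag3PO4: 1.3 × 10^-17 = 0.0027 × [Ag^+]^3  ⇒  [Ag^+] = 1.7 × 10^-5 M.
For Ag2S: 2.3 × 10^-49 = 0.083 × [Ag^+]^2  ⇒  [Ag^+] = 1.7 × 10^-24 M.
The salt with the lower threshold [Ag^+] precipitates first: Ag2S.

Ag2S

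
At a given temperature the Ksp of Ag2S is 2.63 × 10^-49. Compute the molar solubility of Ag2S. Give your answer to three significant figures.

s = 4.04e-17 M

Ag2S(s) ⇌ 2 Ag^+(aq) + S^2-(aq)
Ksp = [Ag^+]^2[S^2-]
For each mole of Ag2S that dissolves: [Ag^+] = 2s, [S^2-] = s.
Ksp = (2s)^2s = 4s^3
s^3 = 2.63 × 10^-49 / 4, so s = 4.04 x 10^-17 M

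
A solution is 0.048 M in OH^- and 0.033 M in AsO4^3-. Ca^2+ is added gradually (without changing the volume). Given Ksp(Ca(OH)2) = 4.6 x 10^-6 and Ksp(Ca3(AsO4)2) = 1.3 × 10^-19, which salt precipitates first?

Each salt begins to precipitate when Q = Ksp, i.e. when [Ca^2+] reaches its threshold.
For Ca(OH)2: 4.6 x 10^-6 = (0.048)^2 × [Ca^2+]  ⇒  [Ca^2+] = 2.0 × 10^-3 M.
For Ca3(AsO4)2: 1.3 × 10^-19 = (0.033)^2 × [Ca^2+]^3  ⇒  [Ca^2+] = 4.9 x 10^-6 M.
The salt with the lower threshold [Ca^2+] precipitates first: Ca3(AsO4)2.

Ca3(AsO4)2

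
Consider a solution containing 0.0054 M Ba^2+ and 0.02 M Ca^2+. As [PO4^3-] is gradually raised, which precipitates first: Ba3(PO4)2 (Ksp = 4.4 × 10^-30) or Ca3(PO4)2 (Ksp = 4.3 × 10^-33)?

Ca3(PO4)2

Each salt begins to precipitate when Q = Ksp, i.e. when [PO4^3-] reaches its threshold.
For Ba3(PO4)2: 4.4 × 10^-30 = (0.0054)^3 × [PO4^3-]^2  ⇒  [PO4^3-] = 5.3 × 10^-12 M.
For Ca3(PO4)2: 4.3 × 10^-33 = (0.02)^3 × [PO4^3-]^2  ⇒  [PO4^3-] = 2.3 x 10^-14 M.
The salt with the lower threshold [PO4^3-] precipitates first: Ca3(PO4)2.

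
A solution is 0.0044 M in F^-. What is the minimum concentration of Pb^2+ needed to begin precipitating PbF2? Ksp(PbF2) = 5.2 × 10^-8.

PbF2(s) <=> Pb^2+ + 2 F^-
Ksp = [Pb^2+][F^-]^2
Precipitation begins when Q = Ksp. With [F^-] = 0.0044 M:
5.2 × 10^-8 = (0.0044)^2 × [Pb^2+]
[Pb^2+] = (5.2 × 10^-8 / 1.94 x 10^-5) = 2.7 x 10^-3 M

2.7 × 10^-3 M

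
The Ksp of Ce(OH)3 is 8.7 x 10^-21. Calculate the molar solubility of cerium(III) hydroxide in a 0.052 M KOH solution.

Ce(OH)3(s) ⇌ Ce^3+(aq) + 3 OH^-(aq)
Ksp = [Ce^3+][OH^-]^3
If s mol/L dissolves here, [Ce^3+] = s, [OH^-] = 0.052 + 3s ≈ 0.052 (since OH^- from KOH dominates).
Ksp ≈ s × (0.052)^3
s = 6.2 x 10^-17 M
Check: 3s = 1.9 × 10^-16 ≪ 0.052, so the approximation is valid.

s ≈ 6.2e-17 M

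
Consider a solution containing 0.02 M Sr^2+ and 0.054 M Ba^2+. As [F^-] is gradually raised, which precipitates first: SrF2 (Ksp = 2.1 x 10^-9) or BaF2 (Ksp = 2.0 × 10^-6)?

SrF2

Precipitation of each salt starts when its ion product equals its Ksp.
For SrF2: 2.1 x 10^-9 = 0.02 × [F^-]^2  ⇒  [F^-] = 3.2 x 10^-4 M.
For BaF2: 2.0 × 10^-6 = 0.054 × [F^-]^2  ⇒  [F^-] = 6.1 × 10^-3 M.
The salt with the lower threshold [F^-] precipitates first: SrF2.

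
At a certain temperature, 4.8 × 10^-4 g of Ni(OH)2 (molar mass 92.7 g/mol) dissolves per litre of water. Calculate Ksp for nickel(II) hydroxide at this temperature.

Molar solubility s = (4.8 × 10^-4 g/L) / (92.7 g/mol) = 5.18 × 10^-6 M.
Ni(OH)2(s) <=> Ni^2+ + 2 OH^-
If s mol/L of Ni(OH)2 dissolves, [Ni^2+] = s and [OH^-] = 2s.
Ksp = [Ni^2+][OH^-]^2
So Ksp = s × (2s)^2 = 4s^3
Ksp = 4 × (5.18 x 10^-6)^3 = 5.6 × 10^-16

Ksp = 5.6 x 10^-16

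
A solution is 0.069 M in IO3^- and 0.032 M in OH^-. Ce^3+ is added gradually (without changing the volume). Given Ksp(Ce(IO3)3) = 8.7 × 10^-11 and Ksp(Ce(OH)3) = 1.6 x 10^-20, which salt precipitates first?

Each salt begins to precipitate when Q = Ksp, i.e. when [Ce^3+] reaches its threshold.
For Ce(IO3)3: 8.7 × 10^-11 = (0.069)^3 × [Ce^3+]  ⇒  [Ce^3+] = 2.6 x 10^-7 M.
For Ce(OH)3: 1.6 x 10^-20 = (0.032)^3 × [Ce^3+]  ⇒  [Ce^3+] = 4.9 x 10^-16 M.
The salt with the lower threshold [Ce^3+] precipitates first: Ce(OH)3.

Ce(OH)3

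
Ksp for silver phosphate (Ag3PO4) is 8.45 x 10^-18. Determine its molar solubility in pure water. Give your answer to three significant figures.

s ≈ 2.37e-5 M

Ag3PO4(s) ⇌ 3 Ag^+ + PO4^3-
Ksp = [Ag^+]^3[PO4^3-]
If s mol/L of Ag3PO4 dissolves, [Ag^+] = 3s and [PO4^3-] = s.
Ksp = (3s)^3s = 27s^4
s = (8.45 x 10^-18 / 27)^(1/4) = 2.37 x 10^-5 M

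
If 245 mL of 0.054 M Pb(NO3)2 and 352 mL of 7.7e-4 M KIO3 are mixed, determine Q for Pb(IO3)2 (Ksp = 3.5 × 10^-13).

Total volume = 245 + 352 = 597 mL.
[Pb^2+] = 5.4 x 10^-2 × (245/597) = 2.22 x 10^-2 M
[IO3^-] = 7.7 × 10^-4 × (352/597) = 4.54 × 10^-4 M
Pb(IO3)2(s) ⇌ Pb^2+(aq) + 2 IO3^-(aq), so Q = [Pb^2+][IO3^-]^2
Q = (2.22 x 10^-2)(4.54 × 10^-4)^2 = 4.6 × 10^-9
Q > Ksp, so Pb(IO3)2 will precipitate.

4.6e-9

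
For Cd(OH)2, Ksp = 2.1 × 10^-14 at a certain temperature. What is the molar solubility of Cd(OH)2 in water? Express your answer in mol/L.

s = 1.7 x 10^-5 M

Cd(OH)2(s) ⇌ Cd^2+(aq) + 2 OH^-(aq)
Ksp = [Cd^2+][OH^-]^2
For each mole of Cd(OH)2 that dissolves: [Cd^2+] = s, [OH^-] = 2s.
Ksp = s(2s)^2 = 4s^3
Solving, s = (2.1 × 10^-14/4)^(1/3) = 1.7 × 10^-5 M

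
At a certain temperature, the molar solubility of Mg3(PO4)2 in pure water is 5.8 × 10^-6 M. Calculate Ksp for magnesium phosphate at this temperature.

Mg3(PO4)2(s) ⇌ 3 Mg^2+(aq) + 2 PO4^3-(aq)
If s mol/L of Mg3(PO4)2 dissolves, [Mg^2+] = 3s and [PO4^3-] = 2s.
Ksp = [Mg^2+]^3[PO4^3-]^2
Ksp = (3s)^3(2s)^2 = 108s^5
With s = 5.8 x 10^-6: Ksp = 7.1 × 10^-25

Ksp = 7.1e-25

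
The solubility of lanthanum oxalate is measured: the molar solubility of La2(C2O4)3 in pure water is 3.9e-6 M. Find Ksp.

Ksp = 9.7e-26

La2(C2O4)3(s) <=> 2 La^3+(aq) + 3 C2O4^2-(aq)
If s mol/L of La2(C2O4)3 dissolves, [La^3+] = 2s and [C2O4^2-] = 3s.
Ksp = [La^3+]^2[C2O4^2-]^3
So Ksp = (2s)^2 × (3s)^3 = 108s^5
Ksp = 108 × (3.9 x 10^-6)^5 = 9.7 x 10^-26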